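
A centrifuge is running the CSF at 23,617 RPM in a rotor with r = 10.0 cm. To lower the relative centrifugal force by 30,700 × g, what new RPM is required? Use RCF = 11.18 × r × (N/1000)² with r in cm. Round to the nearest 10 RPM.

Current RCF = 11.18 × 10 × (23.617)² = 11.18 × 10 × 557.762689 ≈ 62,357.9 × g
Target RCF = 62,357.9 − 30,700 = 31,657.9 × g
(N/1000)² = 31,657.9 / 111.8 = 283.1655
N = 1000 × √283.1655 ≈ 16,827.5

N₂ ≈ 16830 RPM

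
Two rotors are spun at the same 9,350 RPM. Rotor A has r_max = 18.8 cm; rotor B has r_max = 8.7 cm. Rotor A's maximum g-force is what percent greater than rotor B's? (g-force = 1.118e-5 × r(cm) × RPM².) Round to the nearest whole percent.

At equal RPM, RCF scales linearly with r: ratio = 18.8 / 8.7 = 2.1609.
So rotor A delivers 116.1% more g-force.

116%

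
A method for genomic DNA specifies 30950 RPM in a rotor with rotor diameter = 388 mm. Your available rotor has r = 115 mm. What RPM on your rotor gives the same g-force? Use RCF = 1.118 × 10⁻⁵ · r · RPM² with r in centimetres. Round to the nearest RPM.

≈ 40199 RPM

Original rotor: r = 388 mm / 2 = 194 mm = 19.4 cm
RCF_original = 1.118 × 10⁻⁵ × 19.4 × (30950)² = 1.118 × 10⁻⁵ × 19.4 × 957,902,500 ≈ 207,761.4 × g
Your rotor: r = 115 mm = 11.5 cm
207,761.4 = 1.118 × 10⁻⁵ × 11.5 × N²
N² = 207,761.4 / (12.857 × 10⁻⁵) = 1,615,939,955
N ≈ √1,615,939,955 ≈ 40,198.8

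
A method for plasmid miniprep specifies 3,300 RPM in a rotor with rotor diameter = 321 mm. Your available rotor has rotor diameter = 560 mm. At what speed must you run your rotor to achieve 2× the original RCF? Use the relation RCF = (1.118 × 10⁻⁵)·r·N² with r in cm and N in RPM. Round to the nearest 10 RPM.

≈ 3530 RPM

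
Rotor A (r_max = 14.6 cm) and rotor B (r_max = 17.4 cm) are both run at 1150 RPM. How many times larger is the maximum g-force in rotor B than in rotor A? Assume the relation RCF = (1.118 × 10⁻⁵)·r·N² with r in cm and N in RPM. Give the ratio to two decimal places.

1.19

At fixed N, RCF ∝ r, so RCF_B/RCF_A = r_B/r_A = 17.4 / 14.6 = 1.1918.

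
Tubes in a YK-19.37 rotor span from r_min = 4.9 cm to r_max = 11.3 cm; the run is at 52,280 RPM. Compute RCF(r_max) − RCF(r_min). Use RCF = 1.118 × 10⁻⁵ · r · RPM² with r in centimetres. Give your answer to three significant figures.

196000 × g

ΔRCF = 1.118 × 10⁻⁵ × (r_max − r_min) × N² = 1.118 × 10⁻⁵ × 6.4 × 2,733,198,400 ≈ 195,565.8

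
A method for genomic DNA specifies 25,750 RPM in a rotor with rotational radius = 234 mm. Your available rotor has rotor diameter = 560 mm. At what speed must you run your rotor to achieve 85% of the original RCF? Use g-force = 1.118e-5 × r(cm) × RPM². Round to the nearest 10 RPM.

Original rotor: r = 234 mm = 23.4 cm
RCF = 1.118 × 10⁻⁵ × r × N²
RCF_original = 1.118 × 10⁻⁵ × 23.4 × (25750)² = 1.118 × 10⁻⁵ × 23.4 × 663,062,500 ≈ 173,465.1 × g
Target RCF = 0.85 × 173,465.1 ≈ 147,445.3 × g
Your rotor: r = 560 mm / 2 = 280 mm = 28 cm
147,445.3 = 1.118 × 10⁻⁵ × 28 × N²
N² = 147,445.3 / (31.304 × 10⁻⁵) = 471,011,053
N ≈ √471,011,053 ≈ 21,702.8

21700 RPM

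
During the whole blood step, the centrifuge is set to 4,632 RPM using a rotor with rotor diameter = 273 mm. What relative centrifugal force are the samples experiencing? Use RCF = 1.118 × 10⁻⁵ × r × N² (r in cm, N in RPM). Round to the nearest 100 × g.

r = 273 mm / 2 = 136.5 mm = 13.65 cm
RCF = 1.118 × 10⁻⁵ × 13.65 × (4632)² = 1.118 × 10⁻⁵ × 13.65 × 21,455,424 ≈ 3,274.2 × g

≈ 3300 g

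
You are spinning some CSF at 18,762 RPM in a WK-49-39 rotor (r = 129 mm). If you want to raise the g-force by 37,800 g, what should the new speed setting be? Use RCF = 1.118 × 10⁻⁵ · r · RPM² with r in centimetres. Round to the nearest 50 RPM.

N₂ ≈ 24800 RPM

r = 129 mm = 12.9 cm
Current RCF = 1.118 × 10⁻⁵ × 12.9 × (18762)² = 1.118 × 10⁻⁵ × 12.9 × 352,012,644 ≈ 50,768 × g
Target RCF = 50,768 + 37,800 = 88,568 × g
N² = 88,568 / (14.4222 × 10⁻⁵) = 614,108,804
N ≈ √614,108,804 ≈ 24,781.2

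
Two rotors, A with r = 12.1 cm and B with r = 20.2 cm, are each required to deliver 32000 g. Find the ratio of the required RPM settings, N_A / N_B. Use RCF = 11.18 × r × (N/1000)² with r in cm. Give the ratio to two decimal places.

1.29

At fixed RCF, N ∝ 1/√r, so N_A/N_B = √(r_B/r_A) = √(20.2/12.1) = √1.669421 = 1.2921.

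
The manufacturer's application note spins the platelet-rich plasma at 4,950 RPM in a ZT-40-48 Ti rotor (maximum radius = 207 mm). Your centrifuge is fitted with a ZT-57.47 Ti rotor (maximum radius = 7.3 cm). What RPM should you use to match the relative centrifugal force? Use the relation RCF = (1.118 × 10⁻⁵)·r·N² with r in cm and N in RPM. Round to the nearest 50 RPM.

Original rotor: r = 207 mm = 20.7 cm
RCF_original = 1.118 × 10⁻⁵ × 20.7 × (4950)² = 1.118 × 10⁻⁵ × 20.7 × 24,502,500 ≈ 5,670.5 × g
5,670.5 = 1.118 × 10⁻⁵ × 7.3 × N²
N² = 5,670.5 / (8.1614 × 10⁻⁵) = 69,479,501
N ≈ √69,479,501 ≈ 8,335.4

8350 RPM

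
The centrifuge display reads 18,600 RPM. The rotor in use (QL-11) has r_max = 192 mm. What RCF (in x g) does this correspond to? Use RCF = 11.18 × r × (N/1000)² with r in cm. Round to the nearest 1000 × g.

≈ 74000 x g

r = 192 mm = 19.2 cm
RCF = 11.18 × r × (N/1000)²
RCF = 11.18 × 19.2 × (18.6)² = 11.18 × 19.2 × 345.96 ≈ 74,262.4 × g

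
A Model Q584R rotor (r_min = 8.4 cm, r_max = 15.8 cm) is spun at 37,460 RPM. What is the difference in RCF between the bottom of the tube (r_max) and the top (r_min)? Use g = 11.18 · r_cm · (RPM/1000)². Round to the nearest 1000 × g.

RCF_max = 11.18 × 15.8 × (37.46)² = 11.18 × 15.8 × 1,403.2516 ≈ 247,876 × g
RCF_min = 11.18 × 8.4 × (37.46)² = 11.18 × 8.4 × 1,403.2516 ≈ 131,782.2 × g
ΔRCF = 247,876 − 131,782.2 = 116,093.8

116000 × g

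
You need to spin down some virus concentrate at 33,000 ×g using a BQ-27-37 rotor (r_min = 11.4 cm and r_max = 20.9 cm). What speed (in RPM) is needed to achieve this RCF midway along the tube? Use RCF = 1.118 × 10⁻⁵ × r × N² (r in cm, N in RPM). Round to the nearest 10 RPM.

r_avg = (11.4 + 20.9) / 2 = 16.15 cm
33,000 = 1.118 × 10⁻⁵ × 16.15 × N²
N² = 33,000 / (18.0557 × 10⁻⁵) = 182,767,769
N ≈ √182,767,769 ≈ 13,519.2

≈ 13520 RPM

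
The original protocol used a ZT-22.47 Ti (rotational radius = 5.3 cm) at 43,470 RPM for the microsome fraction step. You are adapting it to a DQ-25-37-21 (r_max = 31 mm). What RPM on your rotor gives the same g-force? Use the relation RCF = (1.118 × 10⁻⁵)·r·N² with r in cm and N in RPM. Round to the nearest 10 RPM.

56840 RPM

RCF_original = 1.118 × 10⁻⁵ × 5.3 × (43470)² = 1.118 × 10⁻⁵ × 5.3 × 1,889,640,900 ≈ 111,968.8 × g
Your rotor: r = 31 mm = 3.1 cm
111,968.8 = 1.118 × 10⁻⁵ × 3.1 × N²
N² = 111,968.8 / (3.4658 × 10⁻⁵) = 3,230,676,900
N ≈ √3,230,676,900 ≈ 56,839.0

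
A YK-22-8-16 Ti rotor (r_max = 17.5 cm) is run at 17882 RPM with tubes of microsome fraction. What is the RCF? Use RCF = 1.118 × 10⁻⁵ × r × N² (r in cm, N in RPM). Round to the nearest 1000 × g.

RCF = 1.118 × 10⁻⁵ × r × N²
RCF = 1.118 × 10⁻⁵ × 17.5 × (17882)² = 1.118 × 10⁻⁵ × 17.5 × 319,765,924 ≈ 62,562.2 × g

63000 × g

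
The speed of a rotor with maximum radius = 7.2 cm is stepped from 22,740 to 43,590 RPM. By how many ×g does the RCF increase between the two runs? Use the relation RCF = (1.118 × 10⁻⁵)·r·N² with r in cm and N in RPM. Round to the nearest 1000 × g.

111000 ×g

RCF₁ = 1.118 × 10⁻⁵ × 7.2 × (22740)² = 1.118 × 10⁻⁵ × 7.2 × 517,107,600 ≈ 41,625.1 × g
RCF₂ = 1.118 × 10⁻⁵ × 7.2 × (43590)² = 1.118 × 10⁻⁵ × 7.2 × 1,900,088,100 ≈ 152,949.5 × g
Increase = 152,949.5 − 41,625.1 = 111,324.4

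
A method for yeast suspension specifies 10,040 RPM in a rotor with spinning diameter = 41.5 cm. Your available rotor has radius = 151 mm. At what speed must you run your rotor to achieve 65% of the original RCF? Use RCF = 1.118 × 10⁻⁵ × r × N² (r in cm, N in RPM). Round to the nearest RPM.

Original rotor: r = 41.5 / 2 = 20.75 cm
RCF_original = 1.118 × 10⁻⁵ × 20.75 × (10040)² = 1.118 × 10⁻⁵ × 20.75 × 100,801,600 ≈ 23,384.5 × g
Target RCF = 0.65 × 23,384.5 ≈ 15,199.9 × g
Your rotor: r = 151 mm = 15.1 cm
15,199.9 = 1.118 × 10⁻⁵ × 15.1 × N²
N² = 15,199.9 / (16.8818 × 10⁻⁵) = 90,037,200
N ≈ √90,037,200 ≈ 9,488.8

≈ 9489 RPM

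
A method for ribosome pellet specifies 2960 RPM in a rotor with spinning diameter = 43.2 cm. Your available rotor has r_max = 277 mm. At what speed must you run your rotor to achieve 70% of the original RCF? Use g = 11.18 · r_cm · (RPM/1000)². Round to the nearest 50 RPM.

Original rotor: r = 43.2 / 2 = 21.6 cm
RCF_original = 11.18 × 21.6 × (2.96)² = 11.18 × 21.6 × 8.7616 ≈ 2,115.8 × g
Target RCF = 0.7 × 2,115.8 ≈ 1,481.1 × g
Your rotor: r = 277 mm = 27.7 cm
1,481.1 = 11.18 × 27.7 × (N/1000)²
(N/1000)² = 1,481.1 / 309.686 = 4.782586
N = 1000 × √4.782586 ≈ 2,186.9

2200 RPM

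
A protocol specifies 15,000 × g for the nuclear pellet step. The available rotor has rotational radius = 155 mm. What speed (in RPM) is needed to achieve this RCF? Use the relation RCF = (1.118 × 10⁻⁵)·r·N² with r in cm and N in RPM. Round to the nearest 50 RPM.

r = 155 mm = 15.5 cm
15,000 = 1.118 × 10⁻⁵ × 15.5 × N²
N² = 15,000 / (17.329 × 10⁻⁵) = 86,560,102
N ≈ √86,560,102 ≈ 9,303.8

N ≈ 9300 RPM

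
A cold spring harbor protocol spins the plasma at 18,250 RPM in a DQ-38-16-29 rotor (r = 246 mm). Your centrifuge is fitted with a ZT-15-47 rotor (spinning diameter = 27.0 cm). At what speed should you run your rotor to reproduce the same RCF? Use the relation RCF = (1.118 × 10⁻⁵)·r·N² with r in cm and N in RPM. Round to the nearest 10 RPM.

≈ 24640 RPM

Original rotor: r = 246 mm = 24.6 cm
RCF_original = 1.118 × 10⁻⁵ × 24.6 × (18250)² = 1.118 × 10⁻⁵ × 24.6 × 333,062,500 ≈ 91,601.5 × g
Your rotor: r = 27.0 / 2 = 13.5 cm
91,601.5 = 1.118 × 10⁻⁵ × 13.5 × N²
N² = 91,601.5 / (15.093 × 10⁻⁵) = 606,913,801
N ≈ √606,913,801 ≈ 24,635.6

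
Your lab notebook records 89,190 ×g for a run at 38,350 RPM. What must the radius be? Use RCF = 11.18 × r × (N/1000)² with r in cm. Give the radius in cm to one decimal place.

r ≈ 5.4 cm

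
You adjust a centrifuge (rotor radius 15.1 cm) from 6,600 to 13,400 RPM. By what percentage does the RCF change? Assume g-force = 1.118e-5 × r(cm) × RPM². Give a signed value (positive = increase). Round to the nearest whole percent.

+312%

RCF ∝ N², so the ratio is (13400/6600)² = (2.030303)² = 4.1221.
Change = 4.1221 − 1 = +3.1221 → +312.2%.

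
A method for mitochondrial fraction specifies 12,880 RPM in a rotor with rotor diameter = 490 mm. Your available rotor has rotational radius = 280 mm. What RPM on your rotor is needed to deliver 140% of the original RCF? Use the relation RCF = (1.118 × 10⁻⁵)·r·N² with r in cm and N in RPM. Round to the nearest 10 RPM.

14260 RPM

Original rotor: r = 490 mm / 2 = 245 mm = 24.5 cm
RCF_original = 1.118 × 10⁻⁵ × 24.5 × (12880)² = 1.118 × 10⁻⁵ × 24.5 × 165,894,400 ≈ 45,440.1 × g
Target RCF = 1.4 × 45,440.1 ≈ 63,616.1 × g
Your rotor: r = 280 mm = 28.0 cm
63,616.1 = 1.118 × 10⁻⁵ × 28 × N²
N² = 63,616.1 / (31.304 × 10⁻⁵) = 203,220,355
N ≈ √203,220,355 ≈ 14,255.5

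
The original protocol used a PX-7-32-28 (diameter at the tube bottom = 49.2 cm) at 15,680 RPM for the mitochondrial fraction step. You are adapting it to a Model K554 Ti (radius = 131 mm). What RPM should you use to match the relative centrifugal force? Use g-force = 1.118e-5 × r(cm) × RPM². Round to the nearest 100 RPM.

≈ 21500 RPM

Original rotor: r = 49.2 / 2 = 24.6 cm
RCF_original = 1.118 × 10⁻⁵ × 24.6 × (15680)² = 1.118 × 10⁻⁵ × 24.6 × 245,862,400 ≈ 67,619 × g
Your rotor: r = 131 mm = 13.1 cm
67,619 = 1.118 × 10⁻⁵ × 13.1 × N²
N² = 67,619 / (14.6458 × 10⁻⁵) = 461,695,503
N ≈ √461,695,503 ≈ 21,487.1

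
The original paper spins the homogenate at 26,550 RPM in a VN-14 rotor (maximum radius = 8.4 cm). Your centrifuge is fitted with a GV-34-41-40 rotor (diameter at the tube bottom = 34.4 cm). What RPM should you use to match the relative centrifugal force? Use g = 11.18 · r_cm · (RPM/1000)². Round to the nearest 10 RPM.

RCF_original = 11.18 × 8.4 × (26.55)² = 11.18 × 8.4 × 704.9025 ≈ 66,198.8 × g
Your rotor: r = 34.4 / 2 = 17.2 cm
66,198.8 = 11.18 × 17.2 × (N/1000)²
(N/1000)² = 66,198.8 / 192.296 = 344.2547
N = 1000 × √344.2547 ≈ 18,554.1

≈ 18550 RPM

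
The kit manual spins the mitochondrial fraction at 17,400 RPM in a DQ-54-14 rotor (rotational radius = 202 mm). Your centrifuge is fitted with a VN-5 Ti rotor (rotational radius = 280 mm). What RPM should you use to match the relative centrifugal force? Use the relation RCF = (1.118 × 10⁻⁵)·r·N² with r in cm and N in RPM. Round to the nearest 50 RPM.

Original rotor: r = 202 mm = 20.2 cm
RCF_original = 1.118 × 10⁻⁵ × 20.2 × (17400)² = 1.118 × 10⁻⁵ × 20.2 × 302,760,000 ≈ 68,374.1 × g
Your rotor: r = 280 mm = 28.0 cm
68,374.1 = 1.118 × 10⁻⁵ × 28 × N²
N² = 68,374.1 / (31.304 × 10⁻⁵) = 218,419,691
N ≈ √218,419,691 ≈ 14,779.0

14800 RPM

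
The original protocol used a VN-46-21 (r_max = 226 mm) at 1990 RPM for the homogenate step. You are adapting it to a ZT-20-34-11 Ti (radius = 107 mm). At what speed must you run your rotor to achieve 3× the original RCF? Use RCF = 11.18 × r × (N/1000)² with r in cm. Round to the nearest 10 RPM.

5010 RPM

Original rotor: r = 226 mm = 22.6 cm
RCF_original = 11.18 × 22.6 × (1.99)² = 11.18 × 22.6 × 3.9601 ≈ 1,000.6 × g
Target RCF = 3 × 1,000.6 ≈ 3,001.8 × g
Your rotor: r = 107 mm = 10.7 cm
3,001.8 = 11.18 × 10.7 × (N/1000)²
(N/1000)² = 3,001.8 / 119.626 = 25.09321
N = 1000 × √25.09321 ≈ 5,009.3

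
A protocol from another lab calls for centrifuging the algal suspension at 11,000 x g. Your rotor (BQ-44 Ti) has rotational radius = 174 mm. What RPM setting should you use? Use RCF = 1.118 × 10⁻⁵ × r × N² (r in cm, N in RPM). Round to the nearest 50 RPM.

N ≈ 7500 RPM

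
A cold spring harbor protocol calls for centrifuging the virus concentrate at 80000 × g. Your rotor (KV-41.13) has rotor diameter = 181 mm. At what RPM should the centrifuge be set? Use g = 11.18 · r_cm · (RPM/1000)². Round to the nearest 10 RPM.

r = 181 mm / 2 = 90.5 mm = 9.05 cm
80,000 = 11.18 × 9.05 × (N/1000)²
(N/1000)² = 80,000 / 101.179 = 790.6779
N = 1000 × √790.6779 ≈ 28,119.0

N ≈ 28120 RPM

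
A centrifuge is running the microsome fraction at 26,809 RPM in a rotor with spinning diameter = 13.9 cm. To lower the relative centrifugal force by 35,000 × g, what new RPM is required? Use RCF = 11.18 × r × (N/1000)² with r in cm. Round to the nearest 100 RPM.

16400 RPM

r = 13.9 / 2 = 6.95 cm
Current RCF = 11.18 × 6.95 × (26.809)² = 11.18 × 6.95 × 718.722481 ≈ 55,845.5 × g
Target RCF = 55,845.5 − 35,000 = 20,845.5 × g
(N/1000)² = 20,845.5 / 77.701 = 268.2784
N = 1000 × √268.2784 ≈ 16,379.2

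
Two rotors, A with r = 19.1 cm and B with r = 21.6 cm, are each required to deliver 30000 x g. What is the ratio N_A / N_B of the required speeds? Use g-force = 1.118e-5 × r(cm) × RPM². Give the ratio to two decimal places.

At fixed RCF, N ∝ 1/√r, so N_A/N_B = √(r_B/r_A) = √(21.6/19.1) = √1.130890 = 1.0634.

1.06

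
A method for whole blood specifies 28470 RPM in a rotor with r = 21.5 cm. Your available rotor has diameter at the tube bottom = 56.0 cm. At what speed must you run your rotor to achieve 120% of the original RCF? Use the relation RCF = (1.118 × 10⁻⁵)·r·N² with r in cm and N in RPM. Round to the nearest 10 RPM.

RCF = 1.118 × 10⁻⁵ × r × N²
RCF_original = 1.118 × 10⁻⁵ × 21.5 × (28470)² = 1.118 × 10⁻⁵ × 21.5 × 810,540,900 ≈ 194,829.7 × g
Target RCF = 1.2 × 194,829.7 ≈ 233,795.6 × g
Your rotor: r = 56.0 / 2 = 28 cm
233,795.6 = 1.118 × 10⁻⁵ × 28 × N²
N² = 233,795.6 / (31.304 × 10⁻⁵) = 746,855,354
N ≈ √746,855,354 ≈ 27,328.7

27330 RPM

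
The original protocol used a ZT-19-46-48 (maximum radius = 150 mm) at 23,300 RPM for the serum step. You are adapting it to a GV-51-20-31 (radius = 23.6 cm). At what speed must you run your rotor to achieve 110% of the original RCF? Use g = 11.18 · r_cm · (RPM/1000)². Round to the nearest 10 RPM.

19480 RPM

Original rotor: r = 150 mm = 15.0 cm
RCF_original = 11.18 × 15 × (23.3)² = 11.18 × 15 × 542.89 ≈ 91,042.7 × g
Target RCF = 1.1 × 91,042.7 ≈ 100,147 × g
100,147 = 11.18 × 23.6 × (N/1000)²
(N/1000)² = 100,147 / 263.848 = 379.5632
N = 1000 × √379.5632 ≈ 19,482.4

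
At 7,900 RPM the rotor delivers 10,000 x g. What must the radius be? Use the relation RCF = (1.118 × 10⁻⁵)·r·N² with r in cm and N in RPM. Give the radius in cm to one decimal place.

r ≈ 14.3 cm

10000 = 1.118 × 10⁻⁵ × r × (7900)²
r = 10000 / (1.118 × 10⁻⁵ × 62,410,000) = 10000 / 697.7438 ≈ 14.332 cm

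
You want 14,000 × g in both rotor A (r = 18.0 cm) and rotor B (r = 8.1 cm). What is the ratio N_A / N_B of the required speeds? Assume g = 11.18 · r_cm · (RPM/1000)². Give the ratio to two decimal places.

0.67

At fixed RCF, N ∝ 1/√r, so N_A/N_B = √(r_B/r_A) = √(8.1/18.0) = √0.450000 = 0.6708.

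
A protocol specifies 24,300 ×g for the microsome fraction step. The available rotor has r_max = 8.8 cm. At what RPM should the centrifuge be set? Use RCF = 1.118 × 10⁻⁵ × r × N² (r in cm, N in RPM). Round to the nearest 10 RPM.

≈ 15720 RPM

RCF = 1.118 × 10⁻⁵ × r × N²
24,300 = 1.118 × 10⁻⁵ × 8.8 × N²
N² = 24,300 / (9.8384 × 10⁻⁵) = 246,991,381
N ≈ √246,991,381 ≈ 15,716.0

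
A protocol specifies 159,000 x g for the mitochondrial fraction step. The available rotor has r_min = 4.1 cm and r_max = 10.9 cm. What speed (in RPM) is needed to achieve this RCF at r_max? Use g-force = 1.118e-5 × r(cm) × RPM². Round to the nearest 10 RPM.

36120 RPM

Use r_max = 10.9 cm.
159,000 = 1.118 × 10⁻⁵ × 10.9 × N²
N² = 159,000 / (12.1862 × 10⁻⁵) = 1,304,754,558
N ≈ √1,304,754,558 ≈ 36,121.4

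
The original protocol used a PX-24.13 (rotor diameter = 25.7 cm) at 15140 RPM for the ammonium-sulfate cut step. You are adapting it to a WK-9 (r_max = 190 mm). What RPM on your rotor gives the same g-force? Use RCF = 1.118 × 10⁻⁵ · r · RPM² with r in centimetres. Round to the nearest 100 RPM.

12500 RPM

Original rotor: r = 25.7 / 2 = 12.85 cm
RCF = 1.118 × 10⁻⁵ × r × N²
RCF_original = 1.118 × 10⁻⁵ × 12.85 × (15140)² = 1.118 × 10⁻⁵ × 12.85 × 229,219,600 ≈ 32,930.4 × g
Your rotor: r = 190 mm = 19.0 cm
32,930.4 = 1.118 × 10⁻⁵ × 19 × N²
N² = 32,930.4 / (21.242 × 10⁻⁵) = 155,024,951
N ≈ √155,024,951 ≈ 12,450.9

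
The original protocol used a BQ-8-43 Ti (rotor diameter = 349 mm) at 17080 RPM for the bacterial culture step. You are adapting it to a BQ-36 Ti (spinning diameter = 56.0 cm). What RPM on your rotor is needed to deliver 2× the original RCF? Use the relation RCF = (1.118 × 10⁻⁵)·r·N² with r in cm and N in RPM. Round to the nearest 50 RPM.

Original rotor: r = 349 mm / 2 = 174.5 mm = 17.45 cm
RCF_original = 1.118 × 10⁻⁵ × 17.45 × (17080)² = 1.118 × 10⁻⁵ × 17.45 × 291,726,400 ≈ 56,913.2 × g
Target RCF = 2 × 56,913.2 ≈ 113,826.4 × g
Your rotor: r = 56.0 / 2 = 28 cm
113,826.4 = 1.118 × 10⁻⁵ × 28 × N²
N² = 113,826.4 / (31.304 × 10⁻⁵) = 363,616,151
N ≈ √363,616,151 ≈ 19,068.7

19050 RPM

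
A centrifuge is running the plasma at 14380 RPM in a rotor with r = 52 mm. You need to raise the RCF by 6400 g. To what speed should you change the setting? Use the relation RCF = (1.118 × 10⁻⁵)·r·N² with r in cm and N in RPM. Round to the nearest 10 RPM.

r = 52 mm = 5.2 cm
Current RCF = 1.118 × 10⁻⁵ × 5.2 × (14380)² = 1.118 × 10⁻⁵ × 5.2 × 206,784,400 ≈ 12,021.6 × g
Target RCF = 12,021.6 + 6,400 = 18,421.6 × g
N² = 18,421.6 / (5.8136 × 10⁻⁵) = 316,870,786
N ≈ √316,870,786 ≈ 17,800.9

≈ 17800 RPM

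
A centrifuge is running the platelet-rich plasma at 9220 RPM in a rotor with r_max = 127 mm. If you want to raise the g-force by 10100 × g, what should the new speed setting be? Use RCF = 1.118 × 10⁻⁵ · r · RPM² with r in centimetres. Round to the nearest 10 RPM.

r = 127 mm = 12.7 cm
Current RCF = 1.118 × 10⁻⁵ × 12.7 × (9220)² = 1.118 × 10⁻⁵ × 12.7 × 85,008,400 ≈ 12,070 × g
Target RCF = 12,070 + 10,100 = 22,170 × g
N² = 22,170 / (14.1986 × 10⁻⁵) = 156,142,155
N ≈ √156,142,155 ≈ 12,495.7

N₂ ≈ 12500 RPM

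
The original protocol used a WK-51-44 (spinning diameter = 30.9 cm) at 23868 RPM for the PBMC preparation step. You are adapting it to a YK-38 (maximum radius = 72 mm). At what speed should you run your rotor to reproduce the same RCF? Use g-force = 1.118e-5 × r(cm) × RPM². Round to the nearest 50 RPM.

≈ 34950 RPM

Original rotor: r = 30.9 / 2 = 15.45 cm
RCF_original = 1.118 × 10⁻⁵ × 15.45 × (23868)² = 1.118 × 10⁻⁵ × 15.45 × 569,681,424 ≈ 98,401.6 × g
Your rotor: r = 72 mm = 7.2 cm
98,401.6 = 1.118 × 10⁻⁵ × 7.2 × N²
N² = 98,401.6 / (8.0496 × 10⁻⁵) = 1,222,440,867
N ≈ √1,222,440,867 ≈ 34,963.4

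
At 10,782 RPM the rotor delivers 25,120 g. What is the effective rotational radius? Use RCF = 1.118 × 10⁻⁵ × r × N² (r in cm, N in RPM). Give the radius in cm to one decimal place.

r ≈ 19.3 cm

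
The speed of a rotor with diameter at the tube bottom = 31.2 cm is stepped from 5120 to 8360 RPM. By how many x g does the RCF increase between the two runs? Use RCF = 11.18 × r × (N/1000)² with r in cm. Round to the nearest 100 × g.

≈ 7600 x g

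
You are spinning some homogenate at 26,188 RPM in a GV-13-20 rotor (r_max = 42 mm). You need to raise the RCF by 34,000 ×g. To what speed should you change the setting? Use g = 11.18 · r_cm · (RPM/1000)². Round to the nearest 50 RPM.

r = 42 mm = 4.2 cm
Current RCF = 11.18 × 4.2 × (26.188)² = 11.18 × 4.2 × 685.811344 ≈ 32,203 × g
Target RCF = 32,203 + 34,000 = 66,203 × g
(N/1000)² = 66,203 / 46.956 = 1409.894
N = 1000 × √1409.894 ≈ 37,548.6

≈ 37550 RPM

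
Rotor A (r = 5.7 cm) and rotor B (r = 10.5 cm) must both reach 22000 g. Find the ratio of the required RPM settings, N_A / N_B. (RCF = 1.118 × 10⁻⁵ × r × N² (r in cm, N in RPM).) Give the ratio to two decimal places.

1.36

At fixed RCF, N ∝ 1/√r, so N_A/N_B = √(r_B/r_A) = √(10.5/5.7) = √1.842105 = 1.3572.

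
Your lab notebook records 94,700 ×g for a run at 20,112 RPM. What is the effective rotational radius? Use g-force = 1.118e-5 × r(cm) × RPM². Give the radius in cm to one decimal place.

20.9 cm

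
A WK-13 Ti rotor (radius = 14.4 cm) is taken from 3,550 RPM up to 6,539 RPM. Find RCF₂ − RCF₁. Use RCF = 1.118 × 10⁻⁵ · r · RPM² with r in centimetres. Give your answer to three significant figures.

≈ 4850 g

RCF₁ = 1.118 × 10⁻⁵ × 14.4 × (3550)² = 1.118 × 10⁻⁵ × 14.4 × 12,602,500 ≈ 2,028.9 × g
RCF₂ = 1.118 × 10⁻⁵ × 14.4 × (6539)² = 1.118 × 10⁻⁵ × 14.4 × 42,758,521 ≈ 6,883.8 × g
Increase = 6,883.8 − 2,028.9 = 4,854.9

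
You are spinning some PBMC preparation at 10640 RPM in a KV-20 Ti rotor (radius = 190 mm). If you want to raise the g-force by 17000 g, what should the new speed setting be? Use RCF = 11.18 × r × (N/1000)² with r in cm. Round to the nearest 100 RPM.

≈ 13900 RPM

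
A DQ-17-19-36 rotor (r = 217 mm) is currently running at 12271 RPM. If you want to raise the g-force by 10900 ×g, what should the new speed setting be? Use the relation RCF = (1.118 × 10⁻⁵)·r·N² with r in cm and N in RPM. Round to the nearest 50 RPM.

r = 217 mm = 21.7 cm
Current RCF = 1.118 × 10⁻⁵ × 21.7 × (12271)² = 1.118 × 10⁻⁵ × 21.7 × 150,577,441 ≈ 36,531 × g
Target RCF = 36,531 + 10,900 = 47,431 × g
N² = 47,431 / (24.2606 × 10⁻⁵) = 195,506,294
N ≈ √195,506,294 ≈ 13,982.4

N₂ ≈ 14000 RPM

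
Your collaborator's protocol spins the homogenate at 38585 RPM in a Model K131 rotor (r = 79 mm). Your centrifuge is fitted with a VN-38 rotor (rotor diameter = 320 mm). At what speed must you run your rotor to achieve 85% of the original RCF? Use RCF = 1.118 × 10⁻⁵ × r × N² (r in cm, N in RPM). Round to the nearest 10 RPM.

Original rotor: r = 79 mm = 7.9 cm
RCF = 1.118 × 10⁻⁵ × r × N²
RCF_original = 1.118 × 10⁻⁵ × 7.9 × (38585)² = 1.118 × 10⁻⁵ × 7.9 × 1,488,802,225 ≈ 131,494 × g
Target RCF = 0.85 × 131,494 ≈ 111,769.9 × g
Your rotor: r = 320 mm / 2 = 160 mm = 16 cm
111,769.9 = 1.118 × 10⁻⁵ × 16 × N²
N² = 111,769.9 / (17.888 × 10⁻⁵) = 624,831,731
N ≈ √624,831,731 ≈ 24,996.6

25000 RPM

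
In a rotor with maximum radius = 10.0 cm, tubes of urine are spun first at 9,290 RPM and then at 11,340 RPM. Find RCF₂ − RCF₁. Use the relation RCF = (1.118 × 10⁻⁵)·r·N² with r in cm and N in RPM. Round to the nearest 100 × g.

4700 x g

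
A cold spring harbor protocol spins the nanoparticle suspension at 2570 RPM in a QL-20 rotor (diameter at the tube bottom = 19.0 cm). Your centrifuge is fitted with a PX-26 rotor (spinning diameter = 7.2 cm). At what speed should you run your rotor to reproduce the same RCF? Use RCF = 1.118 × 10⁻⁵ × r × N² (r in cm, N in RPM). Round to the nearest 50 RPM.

4150 RPM

Original rotor: r = 19.0 / 2 = 9.5 cm
RCF_original = 1.118 × 10⁻⁵ × 9.5 × (2570)² = 1.118 × 10⁻⁵ × 9.5 × 6,604,900 ≈ 701.5 × g
Your rotor: r = 7.2 / 2 = 3.6 cm
701.5 = 1.118 × 10⁻⁵ × 3.6 × N²
N² = 701.5 / (4.0248 × 10⁻⁵) = 17,429,437
N ≈ √17,429,437 ≈ 4,174.9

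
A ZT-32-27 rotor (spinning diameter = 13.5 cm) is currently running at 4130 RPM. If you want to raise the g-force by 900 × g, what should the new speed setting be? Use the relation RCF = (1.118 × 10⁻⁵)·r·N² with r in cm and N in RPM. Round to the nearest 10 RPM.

5380 RPM

r = 13.5 / 2 = 6.75 cm
Current RCF = 1.118 × 10⁻⁵ × 6.75 × (4130)² = 1.118 × 10⁻⁵ × 6.75 × 17,056,900 ≈ 1,287.2 × g
Target RCF = 1,287.2 + 900 = 2,187.2 × g
N² = 2,187.2 / (7.5465 × 10⁻⁵) = 28,982,972
N ≈ √28,982,972 ≈ 5,383.6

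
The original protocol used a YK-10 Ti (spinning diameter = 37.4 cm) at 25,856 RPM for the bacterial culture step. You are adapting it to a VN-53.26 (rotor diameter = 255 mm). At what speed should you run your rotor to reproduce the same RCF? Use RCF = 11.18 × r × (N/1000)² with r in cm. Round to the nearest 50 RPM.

Original rotor: r = 37.4 / 2 = 18.7 cm
RCF_original = 11.18 × 18.7 × (25.856)² = 11.18 × 18.7 × 668.532736 ≈ 139,767.5 × g
Your rotor: r = 255 mm / 2 = 127.5 mm = 12.75 cm
139,767.5 = 11.18 × 12.75 × (N/1000)²
(N/1000)² = 139,767.5 / 142.545 = 980.5149
N = 1000 × √980.5149 ≈ 31,313.2

31300 RPM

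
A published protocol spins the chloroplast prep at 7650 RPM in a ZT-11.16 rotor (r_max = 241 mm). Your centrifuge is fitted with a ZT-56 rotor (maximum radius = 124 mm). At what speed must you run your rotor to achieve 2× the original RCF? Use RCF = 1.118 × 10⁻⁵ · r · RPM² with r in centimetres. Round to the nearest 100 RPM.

15100 RPM

Original rotor: r = 241 mm = 24.1 cm
RCF = 1.118 × 10⁻⁵ × r × N²
RCF_original = 1.118 × 10⁻⁵ × 24.1 × (7650)² = 1.118 × 10⁻⁵ × 24.1 × 58,522,500 ≈ 15,768.2 × g
Target RCF = 2 × 15,768.2 ≈ 31,536.4 × g
Your rotor: r = 124 mm = 12.4 cm
31,536.4 = 1.118 × 10⁻⁵ × 12.4 × N²
N² = 31,536.4 / (13.8632 × 10⁻⁵) = 227,482,832
N ≈ √227,482,832 ≈ 15,082.5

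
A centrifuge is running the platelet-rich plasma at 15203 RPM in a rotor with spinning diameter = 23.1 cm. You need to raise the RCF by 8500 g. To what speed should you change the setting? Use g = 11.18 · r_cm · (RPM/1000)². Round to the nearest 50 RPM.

r = 23.1 / 2 = 11.55 cm
Current RCF = 11.18 × 11.55 × (15.203)² = 11.18 × 11.55 × 231.131209 ≈ 29,845.7 × g
Target RCF = 29,845.7 + 8,500 = 38,345.7 × g
(N/1000)² = 38,345.7 / 129.129 = 296.9565
N = 1000 × √296.9565 ≈ 17,232.4

17250 RPM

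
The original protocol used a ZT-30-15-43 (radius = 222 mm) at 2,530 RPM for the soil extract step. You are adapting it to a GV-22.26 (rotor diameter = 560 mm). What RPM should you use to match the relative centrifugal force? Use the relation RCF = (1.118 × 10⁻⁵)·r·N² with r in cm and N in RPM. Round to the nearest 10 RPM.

Original rotor: r = 222 mm = 22.2 cm
RCF_original = 1.118 × 10⁻⁵ × 22.2 × (2530)² = 1.118 × 10⁻⁵ × 22.2 × 6,400,900 ≈ 1,588.7 × g
Your rotor: r = 560 mm / 2 = 280 mm = 28 cm
1,588.7 = 1.118 × 10⁻⁵ × 28 × N²
N² = 1,588.7 / (31.304 × 10⁻⁵) = 5,075,070
N ≈ √5,075,070 ≈ 2,252.8

≈ 2250 RPM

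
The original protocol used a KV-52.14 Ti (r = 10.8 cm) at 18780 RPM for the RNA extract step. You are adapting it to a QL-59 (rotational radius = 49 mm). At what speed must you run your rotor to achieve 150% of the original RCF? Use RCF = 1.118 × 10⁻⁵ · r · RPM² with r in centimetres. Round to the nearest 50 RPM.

RCF = 1.118 × 10⁻⁵ × r × N²
RCF_original = 1.118 × 10⁻⁵ × 10.8 × (18780)² = 1.118 × 10⁻⁵ × 10.8 × 352,688,400 ≈ 42,585 × g
Target RCF = 1.5 × 42,585 ≈ 63,877.5 × g
Your rotor: r = 49 mm = 4.9 cm
63,877.5 = 1.118 × 10⁻⁵ × 4.9 × N²
N² = 63,877.5 / (5.4782 × 10⁻⁵) = 1,166,030,813
N ≈ √1,166,030,813 ≈ 34,147.2

≈ 34150 RPM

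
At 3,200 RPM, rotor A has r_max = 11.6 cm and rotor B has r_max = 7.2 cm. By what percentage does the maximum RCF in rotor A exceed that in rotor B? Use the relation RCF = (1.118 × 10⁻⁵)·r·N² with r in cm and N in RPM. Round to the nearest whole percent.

At equal RPM, RCF scales linearly with r: ratio = 11.6 / 7.2 = 1.6111.
So rotor A delivers 61.1% more g-force.

61%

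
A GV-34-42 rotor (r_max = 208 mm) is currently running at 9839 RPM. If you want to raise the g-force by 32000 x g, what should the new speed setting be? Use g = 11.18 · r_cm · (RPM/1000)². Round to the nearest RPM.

r = 208 mm = 20.8 cm
Current RCF = 11.18 × 20.8 × (9.839)² = 11.18 × 20.8 × 96.805921 ≈ 22,511.6 × g
Target RCF = 22,511.6 + 32,000 = 54,511.6 × g
(N/1000)² = 54,511.6 / 232.544 = 234.4141
N = 1000 × √234.4141 ≈ 15,310.6

≈ 15311 RPM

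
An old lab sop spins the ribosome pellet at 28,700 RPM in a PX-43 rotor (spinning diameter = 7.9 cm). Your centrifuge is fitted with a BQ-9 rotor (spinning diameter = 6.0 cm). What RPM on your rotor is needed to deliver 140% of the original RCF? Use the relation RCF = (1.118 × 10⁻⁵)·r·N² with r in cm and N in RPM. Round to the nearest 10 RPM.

38970 RPM

Original rotor: r = 7.9 / 2 = 3.95 cm
RCF_original = 1.118 × 10⁻⁵ × 3.95 × (28700)² = 1.118 × 10⁻⁵ × 3.95 × 823,690,000 ≈ 36,375 × g
Target RCF = 1.4 × 36,375 ≈ 50,925 × g
Your rotor: r = 6.0 / 2 = 3 cm
50,925 = 1.118 × 10⁻⁵ × 3 × N²
N² = 50,925 / (3.354 × 10⁻⁵) = 1,518,336,315
N ≈ √1,518,336,315 ≈ 38,965.8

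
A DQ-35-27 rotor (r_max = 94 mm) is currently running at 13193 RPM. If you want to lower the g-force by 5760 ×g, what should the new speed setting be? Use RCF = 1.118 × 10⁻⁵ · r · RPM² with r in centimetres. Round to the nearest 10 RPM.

≈ 10920 RPM

r = 94 mm = 9.4 cm
Current RCF = 1.118 × 10⁻⁵ × 9.4 × (13193)² = 1.118 × 10⁻⁵ × 9.4 × 174,055,249 ≈ 18,291.8 × g
Target RCF = 18,291.8 − 5,760 = 12,531.8 × g
N² = 12,531.8 / (10.5092 × 10⁻⁵) = 119,245,994
N ≈ √119,245,994 ≈ 10,920.0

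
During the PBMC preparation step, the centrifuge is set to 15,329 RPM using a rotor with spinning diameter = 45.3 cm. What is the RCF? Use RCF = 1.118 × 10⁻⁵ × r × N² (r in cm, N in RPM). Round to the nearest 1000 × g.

≈ 60000 g

r = 45.3 / 2 = 22.65 cm
RCF = 1.118 × 10⁻⁵ × 22.65 × (15329)² = 1.118 × 10⁻⁵ × 22.65 × 234,978,241 ≈ 59,502.8 × g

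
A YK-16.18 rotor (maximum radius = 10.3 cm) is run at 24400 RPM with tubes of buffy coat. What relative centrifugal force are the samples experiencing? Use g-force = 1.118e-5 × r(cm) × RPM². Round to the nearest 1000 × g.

69000 × g

RCF = 1.118 × 10⁻⁵ × r × N²
RCF = 1.118 × 10⁻⁵ × 10.3 × (24400)² = 1.118 × 10⁻⁵ × 10.3 × 595,360,000 ≈ 68,558.1 × g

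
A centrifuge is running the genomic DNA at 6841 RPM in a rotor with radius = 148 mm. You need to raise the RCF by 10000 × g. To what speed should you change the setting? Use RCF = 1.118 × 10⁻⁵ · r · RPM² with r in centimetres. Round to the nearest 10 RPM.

N₂ ≈ 10360 RPM

r = 148 mm = 14.8 cm
Current RCF = 1.118 × 10⁻⁵ × 14.8 × (6841)² = 1.118 × 10⁻⁵ × 14.8 × 46,799,281 ≈ 7,743.6 × g
Target RCF = 7,743.6 + 10,000 = 17,743.6 × g
N² = 17,743.6 / (16.5464 × 10⁻⁵) = 107,235,411
N ≈ √107,235,411 ≈ 10,355.5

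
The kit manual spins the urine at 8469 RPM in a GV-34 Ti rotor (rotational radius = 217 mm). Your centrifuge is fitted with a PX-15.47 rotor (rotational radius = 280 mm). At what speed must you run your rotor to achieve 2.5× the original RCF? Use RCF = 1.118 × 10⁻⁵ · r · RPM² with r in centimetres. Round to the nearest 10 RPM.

Original rotor: r = 217 mm = 21.7 cm
RCF = 1.118 × 10⁻⁵ × r × N²
RCF_original = 1.118 × 10⁻⁵ × 21.7 × (8469)² = 1.118 × 10⁻⁵ × 21.7 × 71,723,961 ≈ 17,400.7 × g
Target RCF = 2.5 × 17,400.7 ≈ 43,501.8 × g
Your rotor: r = 280 mm = 28.0 cm
43,501.8 = 1.118 × 10⁻⁵ × 28 × N²
N² = 43,501.8 / (31.304 × 10⁻⁵) = 138,965,627
N ≈ √138,965,627 ≈ 11,788.4

11790 RPM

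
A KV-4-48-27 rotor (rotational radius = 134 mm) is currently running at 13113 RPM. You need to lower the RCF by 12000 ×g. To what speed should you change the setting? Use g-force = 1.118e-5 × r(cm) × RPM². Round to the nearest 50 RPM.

r = 134 mm = 13.4 cm
Current RCF = 1.118 × 10⁻⁵ × 13.4 × (13113)² = 1.118 × 10⁻⁵ × 13.4 × 171,950,769 ≈ 25,760.3 × g
Target RCF = 25,760.3 − 12,000 = 13,760.3 × g
N² = 13,760.3 / (14.9812 × 10⁻⁵) = 91,850,453
N ≈ √91,850,453 ≈ 9,583.9

N₂ ≈ 9600 RPM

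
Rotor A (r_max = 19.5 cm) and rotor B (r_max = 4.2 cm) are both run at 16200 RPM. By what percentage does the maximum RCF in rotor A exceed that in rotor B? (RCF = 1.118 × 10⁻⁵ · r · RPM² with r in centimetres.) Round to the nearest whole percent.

At equal RPM, RCF scales linearly with r: ratio = 19.5 / 4.2 = 4.6429.
So rotor A delivers 364.3% more g-force.

364%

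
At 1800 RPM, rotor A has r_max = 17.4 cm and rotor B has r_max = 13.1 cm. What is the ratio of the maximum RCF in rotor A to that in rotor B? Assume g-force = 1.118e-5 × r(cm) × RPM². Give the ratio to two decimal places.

At fixed N, RCF ∝ r, so RCF_A/RCF_B = r_A/r_B = 17.4 / 13.1 = 1.3282.

1.33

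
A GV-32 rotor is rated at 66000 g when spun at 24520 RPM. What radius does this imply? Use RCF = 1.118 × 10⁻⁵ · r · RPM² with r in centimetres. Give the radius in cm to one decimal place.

66000 = 1.118 × 10⁻⁵ × r × (24520)²
r = 66000 / (1.118 × 10⁻⁵ × 601,230,400) = 66000 / 6721.756 ≈ 9.819 cm

9.8 cm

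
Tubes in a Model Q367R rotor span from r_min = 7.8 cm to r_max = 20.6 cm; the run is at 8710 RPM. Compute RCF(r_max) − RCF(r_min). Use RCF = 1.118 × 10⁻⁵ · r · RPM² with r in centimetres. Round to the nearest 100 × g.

10900 ×g

ΔRCF = 1.118 × 10⁻⁵ × (r_max − r_min) × N² = 1.118 × 10⁻⁵ × 12.8 × 75,864,100 ≈ 10,856.5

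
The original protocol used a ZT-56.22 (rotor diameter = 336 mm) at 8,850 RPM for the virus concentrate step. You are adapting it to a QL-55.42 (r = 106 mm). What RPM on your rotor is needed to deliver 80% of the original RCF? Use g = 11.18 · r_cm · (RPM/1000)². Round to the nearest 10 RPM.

Original rotor: r = 336 mm / 2 = 168 mm = 16.8 cm
RCF_original = 11.18 × 16.8 × (8.85)² = 11.18 × 16.8 × 78.3225 ≈ 14,710.8 × g
Target RCF = 0.8 × 14,710.8 ≈ 11,768.6 × g
Your rotor: r = 106 mm = 10.6 cm
11,768.6 = 11.18 × 10.6 × (N/1000)²
(N/1000)² = 11,768.6 / 118.508 = 99.30638
N = 1000 × √99.30638 ≈ 9,965.3

9970 RPM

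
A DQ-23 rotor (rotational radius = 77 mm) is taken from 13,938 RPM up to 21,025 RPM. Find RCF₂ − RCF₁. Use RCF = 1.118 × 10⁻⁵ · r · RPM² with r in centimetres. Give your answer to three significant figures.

21300 g

r = 77 mm = 7.7 cm
RCF₁ = 1.118 × 10⁻⁵ × 7.7 × (13938)² = 1.118 × 10⁻⁵ × 7.7 × 194,267,844 ≈ 16,723.7 × g
RCF₂ = 1.118 × 10⁻⁵ × 7.7 × (21025)² = 1.118 × 10⁻⁵ × 7.7 × 442,050,625 ≈ 38,054.4 × g
Increase = 38,054.4 − 16,723.7 = 21,330.7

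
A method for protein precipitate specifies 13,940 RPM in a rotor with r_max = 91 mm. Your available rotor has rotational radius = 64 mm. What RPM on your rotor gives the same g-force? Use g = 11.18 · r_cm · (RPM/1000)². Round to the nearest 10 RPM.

Original rotor: r = 91 mm = 9.1 cm
RCF_original = 11.18 × 9.1 × (13.94)² = 11.18 × 9.1 × 194.3236 ≈ 19,770.1 × g
Your rotor: r = 64 mm = 6.4 cm
19,770.1 = 11.18 × 6.4 × (N/1000)²
(N/1000)² = 19,770.1 / 71.552 = 276.3039
N = 1000 × √276.3039 ≈ 16,622.4

≈ 16620 RPM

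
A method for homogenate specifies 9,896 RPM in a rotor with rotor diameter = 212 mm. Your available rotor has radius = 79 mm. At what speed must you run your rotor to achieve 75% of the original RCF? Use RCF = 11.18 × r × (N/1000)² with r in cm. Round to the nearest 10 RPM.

Original rotor: r = 212 mm / 2 = 106 mm = 10.6 cm
RCF = 11.18 × r × (N/1000)²
RCF_original = 11.18 × 10.6 × (9.896)² = 11.18 × 10.6 × 97.930816 ≈ 11,605.6 × g
Target RCF = 0.75 × 11,605.6 ≈ 8,704.2 × g
Your rotor: r = 79 mm = 7.9 cm
8,704.2 = 11.18 × 7.9 × (N/1000)²
(N/1000)² = 8,704.2 / 88.322 = 98.55076
N = 1000 × √98.55076 ≈ 9,927.3

≈ 9930 RPM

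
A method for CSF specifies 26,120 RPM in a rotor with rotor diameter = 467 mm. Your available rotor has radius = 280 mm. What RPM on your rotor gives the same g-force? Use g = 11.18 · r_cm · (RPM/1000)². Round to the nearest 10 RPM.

23850 RPM

Original rotor: r = 467 mm / 2 = 233.5 mm = 23.35 cm
RCF_original = 11.18 × 23.35 × (26.12)² = 11.18 × 23.35 × 682.2544 ≈ 178,104.6 × g
Your rotor: r = 280 mm = 28.0 cm
178,104.6 = 11.18 × 28 × (N/1000)²
(N/1000)² = 178,104.6 / 313.04 = 568.9516
N = 1000 × √568.9516 ≈ 23,852.7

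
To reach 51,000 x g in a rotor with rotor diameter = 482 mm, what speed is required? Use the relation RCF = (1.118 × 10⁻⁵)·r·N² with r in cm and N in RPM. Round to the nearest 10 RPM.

r = 482 mm / 2 = 241 mm = 24.1 cm
RCF = 1.118 × 10⁻⁵ × r × N²
51,000 = 1.118 × 10⁻⁵ × 24.1 × N²
N² = 51,000 / (26.9438 × 10⁻⁵) = 189,282,878
N ≈ √189,282,878 ≈ 13,758.0

13760 RPM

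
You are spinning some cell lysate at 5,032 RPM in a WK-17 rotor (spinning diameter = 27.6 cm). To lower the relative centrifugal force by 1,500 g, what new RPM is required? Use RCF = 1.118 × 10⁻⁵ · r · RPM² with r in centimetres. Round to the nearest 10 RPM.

r = 27.6 / 2 = 13.8 cm
Current RCF = 1.118 × 10⁻⁵ × 13.8 × (5032)² = 1.118 × 10⁻⁵ × 13.8 × 25,321,024 ≈ 3,906.6 × g
Target RCF = 3,906.6 − 1,500 = 2,406.6 × g
N² = 2,406.6 / (15.4284 × 10⁻⁵) = 15,598,507
N ≈ √15,598,507 ≈ 3,949.5

N₂ ≈ 3950 RPM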